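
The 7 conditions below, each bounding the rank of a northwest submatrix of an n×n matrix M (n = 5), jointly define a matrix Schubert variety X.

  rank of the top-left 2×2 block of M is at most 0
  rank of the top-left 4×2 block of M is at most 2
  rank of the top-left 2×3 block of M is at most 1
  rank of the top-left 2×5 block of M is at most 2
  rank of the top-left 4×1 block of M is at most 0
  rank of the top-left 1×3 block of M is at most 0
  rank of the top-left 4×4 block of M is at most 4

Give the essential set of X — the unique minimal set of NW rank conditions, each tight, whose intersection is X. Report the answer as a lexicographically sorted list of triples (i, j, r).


Propagating the 7 rank bounds to every northwest block:

  i=1: 0 | 0 | 0 | 1 | 1
  i=2: 0 | 0 | 1 | 2 | 2
  i=3: 0 | 1 | 2 | 3 | 3
  i=4: 0 | 1 | 2 | 3 | 4
  i=5: 1 | 2 | 3 | 4 | 5

the unique w with this rank table is (4, 3, 2, 5, 1).

D(w) has 7 cells with 3 SE-corners; essential set:

[(1, 3, 0), (2, 2, 0), (4, 1, 0)]


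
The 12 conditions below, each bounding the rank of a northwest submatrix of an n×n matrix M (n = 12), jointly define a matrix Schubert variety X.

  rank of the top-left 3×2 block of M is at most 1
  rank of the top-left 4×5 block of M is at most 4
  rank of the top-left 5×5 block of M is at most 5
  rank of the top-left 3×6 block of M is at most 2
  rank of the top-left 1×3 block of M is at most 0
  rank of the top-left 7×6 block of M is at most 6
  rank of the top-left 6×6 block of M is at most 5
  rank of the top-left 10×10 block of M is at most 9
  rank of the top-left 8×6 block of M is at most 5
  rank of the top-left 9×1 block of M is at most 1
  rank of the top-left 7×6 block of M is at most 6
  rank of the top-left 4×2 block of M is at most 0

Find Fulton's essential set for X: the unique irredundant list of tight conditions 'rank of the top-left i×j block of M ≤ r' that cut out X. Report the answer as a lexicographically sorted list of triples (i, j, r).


Recovering R(i,j) via the rank-extension bound from the 12 conditions:

  row 1: 0 0 0 1 1 1 1 1 1 1 1 1
  row 2: 0 0 1 2 2 2 2 2 2 2 2 2
  row 3: 0 0 1 2 2 2 3 3 3 3 3 3
  row 4: 0 0 1 2 3 3 4 4 4 4 4 4
  row 5: 1 1 2 3 4 4 5 5 5 5 5 5
  row 6: 1 2 3 4 5 5 6 6 6 6 6 6
  row 7: 1 2 3 4 5 5 6 7 7 7 7 7
  row 8: 1 2 3 4 5 5 6 7 8 8 8 8
  row 9: 1 2 3 4 5 6 7 8 9 9 9 9
  row 10: 1 2 3 4 5 6 7 8 9 9 10 10
  row 11: 1 2 3 4 5 6 7 8 9 10 11 11
  row 12: 1 2 3 4 5 6 7 8 9 10 11 12

reading off 1-entries of Δ²R: w = (4, 3, 7, 5, 1, 2, 8, 9, 6, 11, 10, 12).

D(w) has 14 cells with 5 SE-corners; essential set:

[(1, 3, 0), (3, 6, 2), (4, 2, 0), (8, 6, 5), (10, 10, 9)]


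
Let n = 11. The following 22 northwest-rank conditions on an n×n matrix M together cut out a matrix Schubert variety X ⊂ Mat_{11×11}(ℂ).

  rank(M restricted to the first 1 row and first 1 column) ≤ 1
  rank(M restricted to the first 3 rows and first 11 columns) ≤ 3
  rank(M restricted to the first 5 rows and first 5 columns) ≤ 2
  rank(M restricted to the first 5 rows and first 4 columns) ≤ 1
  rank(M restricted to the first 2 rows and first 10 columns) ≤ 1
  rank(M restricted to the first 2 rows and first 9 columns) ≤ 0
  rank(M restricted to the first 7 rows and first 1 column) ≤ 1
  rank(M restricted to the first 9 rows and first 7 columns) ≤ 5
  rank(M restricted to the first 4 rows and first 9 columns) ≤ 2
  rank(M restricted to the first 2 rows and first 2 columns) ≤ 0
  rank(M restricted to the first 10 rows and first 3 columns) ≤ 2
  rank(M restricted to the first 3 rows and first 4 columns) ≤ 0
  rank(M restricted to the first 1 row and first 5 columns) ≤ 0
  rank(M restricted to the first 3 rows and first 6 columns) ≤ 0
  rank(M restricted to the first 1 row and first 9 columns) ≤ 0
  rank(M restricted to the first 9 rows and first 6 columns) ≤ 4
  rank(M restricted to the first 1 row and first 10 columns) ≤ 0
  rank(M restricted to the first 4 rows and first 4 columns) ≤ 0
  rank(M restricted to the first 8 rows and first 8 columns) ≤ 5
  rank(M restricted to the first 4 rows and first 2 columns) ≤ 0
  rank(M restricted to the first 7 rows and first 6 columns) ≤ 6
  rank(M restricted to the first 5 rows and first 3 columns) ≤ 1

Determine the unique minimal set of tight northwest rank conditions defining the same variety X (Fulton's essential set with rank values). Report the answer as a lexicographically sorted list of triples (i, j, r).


Recovering R(i,j) via the rank-extension bound from the 22 conditions:

  row 1: 0 | 0 | 0 | 0 | 0 | 0 | 0 | 0 | 0 | 0 | 1
  row 2: 0 | 0 | 0 | 0 | 0 | 0 | 0 | 0 | 0 | 1 | 2
  row 3: 0 | 0 | 0 | 0 | 0 | 0 | 1 | 1 | 1 | 2 | 3
  row 4: 0 | 0 | 0 | 0 | 1 | 1 | 2 | 2 | 2 | 3 | 4
  row 5: 1 | 1 | 1 | 1 | 2 | 2 | 3 | 3 | 3 | 4 | 5
  row 6: 1 | 2 | 2 | 2 | 3 | 3 | 4 | 4 | 4 | 5 | 6
  row 7: 1 | 2 | 2 | 3 | 4 | 4 | 5 | 5 | 5 | 6 | 7
  row 8: 1 | 2 | 2 | 3 | 4 | 4 | 5 | 5 | 6 | 7 | 8
  row 9: 1 | 2 | 2 | 3 | 4 | 4 | 5 | 6 | 7 | 8 | 9
  row 10: 1 | 2 | 2 | 3 | 4 | 5 | 6 | 7 | 8 | 9 | 10
  row 11: 1 | 2 | 3 | 4 | 5 | 6 | 7 | 8 | 9 | 10 | 11

hence w(1..11) = (11, 10, 7, 5, 1, 2, 4, 9, 8, 6, 3).

ℓ(w)=36; the 7 essential cells (i,j,r):

[(1, 10, 0), (2, 9, 0), (3, 6, 0), (4, 4, 0), (8, 8, 5), (9, 6, 4), (10, 3, 2)]


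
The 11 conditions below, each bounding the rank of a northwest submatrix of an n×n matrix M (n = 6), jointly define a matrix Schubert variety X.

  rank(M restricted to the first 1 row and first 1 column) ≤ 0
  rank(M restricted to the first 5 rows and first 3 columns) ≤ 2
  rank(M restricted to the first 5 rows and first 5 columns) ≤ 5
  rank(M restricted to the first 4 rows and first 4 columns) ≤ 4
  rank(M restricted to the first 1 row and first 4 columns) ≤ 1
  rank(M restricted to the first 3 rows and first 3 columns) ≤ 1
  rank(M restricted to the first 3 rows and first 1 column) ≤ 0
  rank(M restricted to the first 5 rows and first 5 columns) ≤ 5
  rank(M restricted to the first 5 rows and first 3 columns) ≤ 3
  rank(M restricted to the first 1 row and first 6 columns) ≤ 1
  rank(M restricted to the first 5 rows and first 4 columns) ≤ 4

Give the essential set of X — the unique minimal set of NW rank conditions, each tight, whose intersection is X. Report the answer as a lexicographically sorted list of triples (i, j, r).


Propagating the 11 rank bounds to every northwest block:

  R[1]: 0  1  1  1  1  1
  R[2]: 0  1  1  2  2  2
  R[3]: 0  1  1  2  3  3
  R[4]: 1  2  2  3  4  4
  R[5]: 1  2  2  3  4  5
  R[6]: 1  2  3  4  5  6

giving w = (2, 4, 5, 1, 6, 3) via Δ²R.

ℓ(w)=6; the 3 essential cells (i,j,r):

[(3, 1, 0), (3, 3, 1), (5, 3, 2)]


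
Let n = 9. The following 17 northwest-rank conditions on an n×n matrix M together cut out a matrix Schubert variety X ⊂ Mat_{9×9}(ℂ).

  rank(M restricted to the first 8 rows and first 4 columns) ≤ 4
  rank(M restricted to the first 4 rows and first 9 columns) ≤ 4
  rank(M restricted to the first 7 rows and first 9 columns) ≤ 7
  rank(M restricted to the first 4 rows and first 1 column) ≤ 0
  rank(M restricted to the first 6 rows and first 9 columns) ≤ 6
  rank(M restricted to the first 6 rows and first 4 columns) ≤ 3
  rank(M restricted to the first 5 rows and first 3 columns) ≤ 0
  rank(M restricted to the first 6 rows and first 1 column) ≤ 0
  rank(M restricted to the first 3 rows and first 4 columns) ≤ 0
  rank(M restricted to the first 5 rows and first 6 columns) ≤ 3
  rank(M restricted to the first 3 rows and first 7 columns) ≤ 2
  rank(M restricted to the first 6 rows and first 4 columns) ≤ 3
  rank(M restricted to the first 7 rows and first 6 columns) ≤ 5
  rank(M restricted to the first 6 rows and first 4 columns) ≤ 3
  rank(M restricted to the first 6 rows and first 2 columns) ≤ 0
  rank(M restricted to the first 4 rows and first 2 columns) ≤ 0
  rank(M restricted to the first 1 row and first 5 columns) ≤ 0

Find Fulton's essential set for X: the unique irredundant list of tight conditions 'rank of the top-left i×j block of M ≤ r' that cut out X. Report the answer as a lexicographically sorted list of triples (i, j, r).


The tightest implied rank at each (i,j), from the 17 conditions:

  i=1: 0, 0, 0, 0, 0, 1, 1, 1, 1
  i=2: 0, 0, 0, 0, 1, 2, 2, 2, 2
  i=3: 0, 0, 0, 0, 1, 2, 2, 3, 3
  i=4: 0, 0, 0, 1, 2, 3, 3, 4, 4
  i=5: 0, 0, 0, 1, 2, 3, 4, 5, 5
  i=6: 0, 0, 1, 2, 3, 4, 5, 6, 6
  i=7: 1, 1, 2, 3, 4, 5, 6, 7, 7
  i=8: 1, 2, 3, 4, 5, 6, 7, 8, 8
  i=9: 1, 2, 3, 4, 5, 6, 7, 8, 9

giving w = (6, 5, 8, 4, 7, 3, 1, 2, 9) via Δ²R.

D(w) has 22 cells with 5 SE-corners; essential set:

[(1, 5, 0), (3, 4, 0), (3, 7, 2), (5, 3, 0), (6, 2, 0)]


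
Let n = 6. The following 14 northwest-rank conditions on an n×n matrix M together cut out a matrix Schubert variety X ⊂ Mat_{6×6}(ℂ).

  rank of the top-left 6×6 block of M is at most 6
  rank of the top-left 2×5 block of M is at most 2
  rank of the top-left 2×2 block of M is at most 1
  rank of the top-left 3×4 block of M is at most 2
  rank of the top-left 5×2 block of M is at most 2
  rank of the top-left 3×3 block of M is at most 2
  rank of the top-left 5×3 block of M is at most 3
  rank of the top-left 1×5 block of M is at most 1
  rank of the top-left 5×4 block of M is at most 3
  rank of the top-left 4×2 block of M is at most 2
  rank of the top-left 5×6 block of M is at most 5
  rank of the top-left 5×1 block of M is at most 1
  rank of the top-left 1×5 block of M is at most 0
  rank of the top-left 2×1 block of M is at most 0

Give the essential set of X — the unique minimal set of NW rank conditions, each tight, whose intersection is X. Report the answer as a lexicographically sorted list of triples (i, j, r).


Propagating the 14 rank bounds to every northwest block:

  R[1]: 0 0 0 0 0 1
  R[2]: 0 1 1 1 1 2
  R[3]: 1 2 2 2 2 3
  R[4]: 1 2 3 3 3 4
  R[5]: 1 2 3 3 4 5
  R[6]: 1 2 3 4 5 6

second differences of R give the permutation w = (6, 2, 1, 3, 5, 4).

3 SE-corners of the 7-cell Rothe diagram give Ess(w):

[(1, 5, 0), (2, 1, 0), (5, 4, 3)]


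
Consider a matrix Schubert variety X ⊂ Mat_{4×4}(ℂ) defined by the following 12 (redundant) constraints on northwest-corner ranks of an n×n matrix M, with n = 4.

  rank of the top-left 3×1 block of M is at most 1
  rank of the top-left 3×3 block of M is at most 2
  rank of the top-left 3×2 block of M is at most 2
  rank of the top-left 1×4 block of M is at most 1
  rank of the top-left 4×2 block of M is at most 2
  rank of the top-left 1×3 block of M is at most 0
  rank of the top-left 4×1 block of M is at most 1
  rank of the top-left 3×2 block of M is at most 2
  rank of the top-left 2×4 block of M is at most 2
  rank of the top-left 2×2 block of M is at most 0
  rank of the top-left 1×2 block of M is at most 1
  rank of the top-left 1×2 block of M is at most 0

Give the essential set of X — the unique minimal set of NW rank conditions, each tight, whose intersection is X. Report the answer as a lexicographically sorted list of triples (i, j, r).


Reconstructing r_w from the 12 given conditions:

  row 1: 0 | 0 | 0 | 1
  row 2: 0 | 0 | 1 | 2
  row 3: 1 | 1 | 2 | 3
  row 4: 1 | 2 | 3 | 4

hence w(1..4) = (4, 3, 1, 2).

D(w) has 5 cells with 2 SE-corners; essential set:

[(1, 3, 0), (2, 2, 0)]


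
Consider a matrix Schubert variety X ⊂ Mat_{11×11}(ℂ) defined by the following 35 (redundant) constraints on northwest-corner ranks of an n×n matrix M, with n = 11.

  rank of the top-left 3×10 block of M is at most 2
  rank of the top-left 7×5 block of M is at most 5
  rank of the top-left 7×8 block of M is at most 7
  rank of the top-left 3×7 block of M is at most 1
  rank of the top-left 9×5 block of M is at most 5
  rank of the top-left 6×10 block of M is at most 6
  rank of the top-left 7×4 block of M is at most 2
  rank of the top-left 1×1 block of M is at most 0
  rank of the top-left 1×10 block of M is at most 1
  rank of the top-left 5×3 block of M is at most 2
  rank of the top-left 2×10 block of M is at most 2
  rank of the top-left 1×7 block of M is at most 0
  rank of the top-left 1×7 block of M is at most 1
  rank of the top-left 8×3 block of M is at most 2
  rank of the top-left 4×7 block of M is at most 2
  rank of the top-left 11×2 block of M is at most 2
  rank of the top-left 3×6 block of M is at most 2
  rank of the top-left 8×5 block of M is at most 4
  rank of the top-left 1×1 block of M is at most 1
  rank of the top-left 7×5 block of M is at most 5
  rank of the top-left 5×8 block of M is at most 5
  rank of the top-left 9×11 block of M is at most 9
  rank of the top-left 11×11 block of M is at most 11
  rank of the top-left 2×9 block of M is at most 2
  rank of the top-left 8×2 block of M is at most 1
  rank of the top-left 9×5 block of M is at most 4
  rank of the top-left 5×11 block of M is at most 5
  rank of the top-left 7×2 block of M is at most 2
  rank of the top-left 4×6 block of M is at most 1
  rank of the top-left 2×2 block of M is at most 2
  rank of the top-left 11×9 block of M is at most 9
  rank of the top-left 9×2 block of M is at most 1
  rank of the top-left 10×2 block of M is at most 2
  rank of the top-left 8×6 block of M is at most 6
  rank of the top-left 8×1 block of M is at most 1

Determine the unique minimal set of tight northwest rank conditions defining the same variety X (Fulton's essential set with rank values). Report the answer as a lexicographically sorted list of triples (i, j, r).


The tightest implied rank at each (i,j), from the 35 conditions:

  i=1: 0, 0, 0, 0, 0, 0, 0, 1, 1, 1, 1
  i=2: 1, 1, 1, 1, 1, 1, 1, 2, 2, 2, 2
  i=3: 1, 1, 1, 1, 1, 1, 1, 2, 2, 2, 3
  i=4: 1, 1, 1, 1, 1, 1, 2, 3, 3, 3, 4
  i=5: 1, 1, 2, 2, 2, 2, 3, 4, 4, 4, 5
  i=6: 1, 1, 2, 2, 3, 3, 4, 5, 5, 5, 6
  i=7: 1, 1, 2, 2, 3, 4, 5, 6, 6, 6, 7
  i=8: 1, 1, 2, 3, 4, 5, 6, 7, 7, 7, 8
  i=9: 1, 1, 2, 3, 4, 5, 6, 7, 8, 8, 9
  i=10: 1, 2, 3, 4, 5, 6, 7, 8, 9, 9, 10
  i=11: 1, 2, 3, 4, 5, 6, 7, 8, 9, 10, 11

so w = (8, 1, 11, 7, 3, 5, 6, 4, 9, 2, 10).

Fulton essential set (6 of the 27 Rothe cells):

[(1, 7, 0), (3, 7, 1), (3, 10, 2), (4, 6, 1), (7, 4, 2), (9, 2, 1)]


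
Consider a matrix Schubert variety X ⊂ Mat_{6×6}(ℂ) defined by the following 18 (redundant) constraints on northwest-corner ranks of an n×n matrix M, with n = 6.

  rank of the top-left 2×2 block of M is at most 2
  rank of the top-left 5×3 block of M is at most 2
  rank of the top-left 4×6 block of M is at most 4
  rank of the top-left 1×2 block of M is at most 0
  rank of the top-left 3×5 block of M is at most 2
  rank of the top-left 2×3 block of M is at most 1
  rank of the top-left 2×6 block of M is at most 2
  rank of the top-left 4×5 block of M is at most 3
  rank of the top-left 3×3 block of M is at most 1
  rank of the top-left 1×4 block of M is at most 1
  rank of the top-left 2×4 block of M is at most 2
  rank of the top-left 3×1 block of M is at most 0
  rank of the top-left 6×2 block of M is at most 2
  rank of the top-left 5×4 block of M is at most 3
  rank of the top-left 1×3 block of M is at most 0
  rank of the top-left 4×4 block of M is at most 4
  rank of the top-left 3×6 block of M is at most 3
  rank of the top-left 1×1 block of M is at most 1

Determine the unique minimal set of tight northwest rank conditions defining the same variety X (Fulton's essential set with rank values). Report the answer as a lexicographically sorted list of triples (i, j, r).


Recovering R(i,j) via the rank-extension bound from the 18 conditions:

  R[1]: 0  0  0  1  1  1
  R[2]: 0  1  1  2  2  2
  R[3]: 0  1  1  2  2  3
  R[4]: 1  2  2  3  3  4
  R[5]: 1  2  2  3  4  5
  R[6]: 1  2  3  4  5  6

reading off 1-entries of Δ²R: w = (4, 2, 6, 1, 5, 3).

D(w) has 8 cells with 5 SE-corners; essential set:

[(1, 3, 0), (3, 1, 0), (3, 3, 1), (3, 5, 2), (5, 3, 2)]


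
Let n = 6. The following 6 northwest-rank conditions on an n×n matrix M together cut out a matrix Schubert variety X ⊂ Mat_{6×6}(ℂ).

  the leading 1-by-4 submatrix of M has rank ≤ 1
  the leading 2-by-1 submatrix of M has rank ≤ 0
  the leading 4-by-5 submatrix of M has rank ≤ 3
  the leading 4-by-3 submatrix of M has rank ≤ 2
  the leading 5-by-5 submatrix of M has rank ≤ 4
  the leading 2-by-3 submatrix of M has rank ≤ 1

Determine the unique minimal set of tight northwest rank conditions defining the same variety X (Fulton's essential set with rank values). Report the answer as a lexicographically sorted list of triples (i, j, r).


Recovering R(i,j) via the rank-extension bound from the 6 conditions:

  i=1: 0, 1, 1, 1, 1, 1
  i=2: 0, 1, 1, 2, 2, 2
  i=3: 1, 2, 2, 3, 3, 3
  i=4: 1, 2, 2, 3, 3, 4
  i=5: 1, 2, 3, 4, 4, 5
  i=6: 1, 2, 3, 4, 5, 6

hence w(1..6) = (2, 4, 1, 6, 3, 5).

D(w) has 5 cells with 4 SE-corners; essential set:

[(2, 1, 0), (2, 3, 1), (4, 3, 2), (4, 5, 3)]


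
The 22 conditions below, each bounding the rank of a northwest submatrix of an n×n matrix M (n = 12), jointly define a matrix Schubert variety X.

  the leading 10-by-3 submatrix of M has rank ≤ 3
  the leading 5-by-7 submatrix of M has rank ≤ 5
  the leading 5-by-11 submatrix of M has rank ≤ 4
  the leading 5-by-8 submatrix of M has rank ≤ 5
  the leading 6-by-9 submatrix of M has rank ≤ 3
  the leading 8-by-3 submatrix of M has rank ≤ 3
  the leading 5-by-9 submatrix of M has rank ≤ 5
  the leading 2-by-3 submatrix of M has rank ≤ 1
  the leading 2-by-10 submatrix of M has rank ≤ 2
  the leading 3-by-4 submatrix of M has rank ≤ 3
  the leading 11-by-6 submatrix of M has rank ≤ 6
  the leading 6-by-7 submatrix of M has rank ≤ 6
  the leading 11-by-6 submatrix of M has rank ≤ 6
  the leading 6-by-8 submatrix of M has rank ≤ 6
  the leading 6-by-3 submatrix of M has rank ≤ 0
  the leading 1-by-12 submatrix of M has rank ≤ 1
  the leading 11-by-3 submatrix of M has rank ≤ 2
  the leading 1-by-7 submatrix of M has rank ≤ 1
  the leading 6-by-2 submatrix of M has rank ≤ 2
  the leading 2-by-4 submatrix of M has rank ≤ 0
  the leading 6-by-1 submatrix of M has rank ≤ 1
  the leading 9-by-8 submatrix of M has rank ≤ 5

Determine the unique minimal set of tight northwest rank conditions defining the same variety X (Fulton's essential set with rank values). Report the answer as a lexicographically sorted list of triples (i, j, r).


Computing R[i][j] = min implied NW-rank bound (n=12, 22 conditions):

  0 | 0 | 0 | 0 | 1 | 1 | 1 | 1 | 1 | 1 | 1 | 1
  0 | 0 | 0 | 0 | 1 | 2 | 2 | 2 | 2 | 2 | 2 | 2
  0 | 0 | 0 | 1 | 2 | 3 | 3 | 3 | 3 | 3 | 3 | 3
  0 | 0 | 0 | 1 | 2 | 3 | 3 | 3 | 3 | 4 | 4 | 4
  0 | 0 | 0 | 1 | 2 | 3 | 3 | 3 | 3 | 4 | 4 | 5
  0 | 0 | 0 | 1 | 2 | 3 | 3 | 3 | 3 | 4 | 5 | 6
  1 | 1 | 1 | 2 | 3 | 4 | 4 | 4 | 4 | 5 | 6 | 7
  1 | 2 | 2 | 3 | 4 | 5 | 5 | 5 | 5 | 6 | 7 | 8
  1 | 2 | 2 | 3 | 4 | 5 | 5 | 5 | 6 | 7 | 8 | 9
  1 | 2 | 2 | 3 | 4 | 5 | 6 | 6 | 7 | 8 | 9 | 10
  1 | 2 | 2 | 3 | 4 | 5 | 6 | 7 | 8 | 9 | 10 | 11
  1 | 2 | 3 | 4 | 5 | 6 | 7 | 8 | 9 | 10 | 11 | 12

hence w(1..12) = (5, 6, 4, 10, 12, 11, 1, 2, 9, 7, 8, 3).

6 SE-corners of the 35-cell Rothe diagram give Ess(w):

[(2, 4, 0), (5, 11, 4), (6, 3, 0), (6, 9, 3), (9, 8, 5), (11, 3, 2)]


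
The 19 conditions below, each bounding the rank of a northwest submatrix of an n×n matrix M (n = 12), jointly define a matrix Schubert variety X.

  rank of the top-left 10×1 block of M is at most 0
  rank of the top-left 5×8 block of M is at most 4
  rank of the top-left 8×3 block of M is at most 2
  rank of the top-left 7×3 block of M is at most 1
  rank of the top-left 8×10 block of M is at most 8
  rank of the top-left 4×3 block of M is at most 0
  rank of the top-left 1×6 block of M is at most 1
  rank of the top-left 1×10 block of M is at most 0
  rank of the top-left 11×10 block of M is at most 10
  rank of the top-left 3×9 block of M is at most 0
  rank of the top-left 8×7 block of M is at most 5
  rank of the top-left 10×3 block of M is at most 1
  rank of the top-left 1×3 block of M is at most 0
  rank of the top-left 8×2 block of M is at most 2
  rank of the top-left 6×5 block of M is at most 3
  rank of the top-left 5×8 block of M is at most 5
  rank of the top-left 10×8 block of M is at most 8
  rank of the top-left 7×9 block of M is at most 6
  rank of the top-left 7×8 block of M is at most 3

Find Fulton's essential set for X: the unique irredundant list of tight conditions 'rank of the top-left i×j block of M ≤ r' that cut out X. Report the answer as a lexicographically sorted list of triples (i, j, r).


The tightest implied rank at each (i,j), from the 19 conditions:

  row 1: 0 0 0 0 0 0 0 0 0 0 1 1
  row 2: 0 0 0 0 0 0 0 0 0 1 2 2
  row 3: 0 0 0 0 0 0 0 0 0 1 2 3
  row 4: 0 0 0 1 1 1 1 1 1 2 3 4
  row 5: 0 1 1 2 2 2 2 2 2 3 4 5
  row 6: 0 1 1 2 3 3 3 3 3 4 5 6
  row 7: 0 1 1 2 3 3 3 3 4 5 6 7
  row 8: 0 1 1 2 3 4 4 4 5 6 7 8
  row 9: 0 1 1 2 3 4 5 5 6 7 8 9
  row 10: 0 1 1 2 3 4 5 6 7 8 9 10
  row 11: 1 2 2 3 4 5 6 7 8 9 10 11
  row 12: 1 2 3 4 5 6 7 8 9 10 11 12

reading off 1-entries of Δ²R: w = (11, 10, 12, 4, 2, 5, 9, 6, 7, 8, 1, 3).

Rothe diagram D(w) (45 cells), 6 SE-corners (essential conditions):

[(1, 10, 0), (3, 9, 0), (4, 3, 0), (7, 8, 3), (10, 1, 0), (10, 3, 1)]


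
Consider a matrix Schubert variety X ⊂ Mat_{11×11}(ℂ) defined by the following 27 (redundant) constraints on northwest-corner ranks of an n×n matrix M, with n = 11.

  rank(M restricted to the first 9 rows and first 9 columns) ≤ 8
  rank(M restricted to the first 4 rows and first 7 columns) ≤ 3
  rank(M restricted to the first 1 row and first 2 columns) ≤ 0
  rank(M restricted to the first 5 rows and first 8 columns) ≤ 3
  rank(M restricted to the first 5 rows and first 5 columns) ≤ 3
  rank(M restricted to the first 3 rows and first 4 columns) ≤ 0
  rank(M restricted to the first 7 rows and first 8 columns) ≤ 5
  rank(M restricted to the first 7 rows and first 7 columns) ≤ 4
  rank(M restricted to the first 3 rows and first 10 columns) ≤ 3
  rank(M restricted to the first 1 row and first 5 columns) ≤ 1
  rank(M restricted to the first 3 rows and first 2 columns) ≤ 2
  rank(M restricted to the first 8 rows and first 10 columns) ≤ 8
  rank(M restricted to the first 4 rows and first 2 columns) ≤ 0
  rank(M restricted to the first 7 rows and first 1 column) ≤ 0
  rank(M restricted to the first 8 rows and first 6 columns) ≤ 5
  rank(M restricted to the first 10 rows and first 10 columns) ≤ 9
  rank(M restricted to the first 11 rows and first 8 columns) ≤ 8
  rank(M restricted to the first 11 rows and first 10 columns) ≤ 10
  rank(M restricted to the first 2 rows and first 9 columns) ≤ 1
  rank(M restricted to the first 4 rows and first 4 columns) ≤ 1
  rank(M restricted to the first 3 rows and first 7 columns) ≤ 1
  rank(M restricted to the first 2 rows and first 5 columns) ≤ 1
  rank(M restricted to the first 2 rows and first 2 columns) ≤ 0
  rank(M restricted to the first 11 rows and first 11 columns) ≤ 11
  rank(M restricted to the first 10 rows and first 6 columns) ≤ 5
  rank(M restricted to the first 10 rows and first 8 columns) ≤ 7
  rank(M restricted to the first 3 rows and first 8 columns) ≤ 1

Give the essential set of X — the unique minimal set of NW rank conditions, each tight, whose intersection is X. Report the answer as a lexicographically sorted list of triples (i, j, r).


Computing R[i][j] = min implied NW-rank bound (n=11, 27 conditions):

  row 1: 0  0  0  0  1  1  1  1  1  1  1
  row 2: 0  0  0  0  1  1  1  1  1  2  2
  row 3: 0  0  0  0  1  1  1  1  2  3  3
  row 4: 0  0  1  1  2  2  2  2  3  4  4
  row 5: 0  1  2  2  3  3  3  3  4  5  5
  row 6: 0  1  2  3  4  4  4  4  5  6  6
  row 7: 0  1  2  3  4  4  4  5  6  7  7
  row 8: 1  2  3  4  5  5  5  6  7  8  8
  row 9: 1  2  3  4  5  5  6  7  8  9  9
  row 10: 1  2  3  4  5  5  6  7  8  9  10
  row 11: 1  2  3  4  5  6  7  8  9  10  11

giving w = (5, 10, 9, 3, 2, 4, 8, 1, 7, 11, 6) via Δ²R.

|D(w)|=28, |Ess(w)|=7:

[(2, 9, 1), (3, 4, 0), (3, 8, 1), (4, 2, 0), (7, 1, 0), (7, 7, 4), (10, 6, 5)]


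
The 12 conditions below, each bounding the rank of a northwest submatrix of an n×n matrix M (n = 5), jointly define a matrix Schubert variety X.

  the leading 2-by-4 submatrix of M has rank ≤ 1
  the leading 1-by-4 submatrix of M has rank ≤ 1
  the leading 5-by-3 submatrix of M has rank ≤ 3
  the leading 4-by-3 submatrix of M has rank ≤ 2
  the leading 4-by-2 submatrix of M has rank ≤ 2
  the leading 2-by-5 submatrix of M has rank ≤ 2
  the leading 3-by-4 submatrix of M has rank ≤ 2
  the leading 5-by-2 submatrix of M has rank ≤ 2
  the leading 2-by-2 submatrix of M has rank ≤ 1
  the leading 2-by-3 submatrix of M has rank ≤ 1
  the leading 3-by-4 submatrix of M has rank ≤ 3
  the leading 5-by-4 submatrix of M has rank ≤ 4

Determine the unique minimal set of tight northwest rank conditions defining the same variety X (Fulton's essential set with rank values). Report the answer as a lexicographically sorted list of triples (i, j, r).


Rank table r_w(5×5) implied by the 12 constraints:

  R[1]: 1 | 1 | 1 | 1 | 1
  R[2]: 1 | 1 | 1 | 1 | 2
  R[3]: 1 | 2 | 2 | 2 | 3
  R[4]: 1 | 2 | 2 | 3 | 4
  R[5]: 1 | 2 | 3 | 4 | 5

the unique w with this rank table is (1, 5, 2, 4, 3).

|D(w)|=4, |Ess(w)|=2:

[(2, 4, 1), (4, 3, 2)]


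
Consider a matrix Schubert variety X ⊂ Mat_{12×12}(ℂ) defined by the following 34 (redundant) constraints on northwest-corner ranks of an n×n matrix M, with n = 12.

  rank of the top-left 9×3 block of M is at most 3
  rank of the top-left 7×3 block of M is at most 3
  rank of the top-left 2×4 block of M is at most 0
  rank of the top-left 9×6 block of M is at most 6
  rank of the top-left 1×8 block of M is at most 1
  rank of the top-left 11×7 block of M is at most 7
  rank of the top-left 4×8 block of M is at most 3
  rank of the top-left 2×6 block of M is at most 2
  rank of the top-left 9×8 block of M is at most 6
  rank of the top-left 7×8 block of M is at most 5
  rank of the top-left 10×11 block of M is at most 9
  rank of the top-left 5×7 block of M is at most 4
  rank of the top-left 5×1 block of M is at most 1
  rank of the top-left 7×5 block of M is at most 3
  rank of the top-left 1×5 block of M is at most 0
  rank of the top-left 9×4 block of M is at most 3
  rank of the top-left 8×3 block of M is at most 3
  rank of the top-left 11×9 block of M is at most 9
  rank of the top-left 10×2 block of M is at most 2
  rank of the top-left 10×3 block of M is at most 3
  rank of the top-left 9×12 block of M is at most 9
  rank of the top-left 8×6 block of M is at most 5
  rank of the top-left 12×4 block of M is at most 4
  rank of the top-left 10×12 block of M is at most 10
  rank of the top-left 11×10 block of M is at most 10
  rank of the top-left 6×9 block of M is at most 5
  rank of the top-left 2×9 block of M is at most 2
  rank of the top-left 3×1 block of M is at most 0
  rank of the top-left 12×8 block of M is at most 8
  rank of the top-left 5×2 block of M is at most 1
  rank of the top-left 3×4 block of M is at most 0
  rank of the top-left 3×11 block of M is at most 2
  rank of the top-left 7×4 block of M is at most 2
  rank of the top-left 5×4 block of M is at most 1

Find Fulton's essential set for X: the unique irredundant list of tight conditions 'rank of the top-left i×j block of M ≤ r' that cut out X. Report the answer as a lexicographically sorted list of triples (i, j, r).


Reconstructing r_w from the 34 given conditions:

  R[1]: 0  0  0  0  0  1  1  1  1  1  1  1
  R[2]: 0  0  0  0  1  2  2  2  2  2  2  2
  R[3]: 0  0  0  0  1  2  2  2  2  2  2  3
  R[4]: 1  1  1  1  2  3  3  3  3  3  3  4
  R[5]: 1  1  1  1  2  3  4  4  4  4  4  5
  R[6]: 1  2  2  2  3  4  5  5  5  5  5  6
  R[7]: 1  2  2  2  3  4  5  5  6  6  6  7
  R[8]: 1  2  3  3  4  5  6  6  7  7  7  8
  R[9]: 1  2  3  3  4  5  6  6  7  8  8  9
  R[10]: 1  2  3  4  5  6  7  7  8  9  9  10
  R[11]: 1  2  3  4  5  6  7  8  9  10  10  11
  R[12]: 1  2  3  4  5  6  7  8  9  10  11  12

the unique w with this rank table is (6, 5, 12, 1, 7, 2, 9, 3, 10, 4, 8, 11).

8 SE-corners of the 26-cell Rothe diagram give Ess(w):

[(1, 5, 0), (3, 4, 0), (3, 11, 2), (5, 4, 1), (7, 4, 2), (7, 8, 5), (9, 4, 3), (9, 8, 6)]


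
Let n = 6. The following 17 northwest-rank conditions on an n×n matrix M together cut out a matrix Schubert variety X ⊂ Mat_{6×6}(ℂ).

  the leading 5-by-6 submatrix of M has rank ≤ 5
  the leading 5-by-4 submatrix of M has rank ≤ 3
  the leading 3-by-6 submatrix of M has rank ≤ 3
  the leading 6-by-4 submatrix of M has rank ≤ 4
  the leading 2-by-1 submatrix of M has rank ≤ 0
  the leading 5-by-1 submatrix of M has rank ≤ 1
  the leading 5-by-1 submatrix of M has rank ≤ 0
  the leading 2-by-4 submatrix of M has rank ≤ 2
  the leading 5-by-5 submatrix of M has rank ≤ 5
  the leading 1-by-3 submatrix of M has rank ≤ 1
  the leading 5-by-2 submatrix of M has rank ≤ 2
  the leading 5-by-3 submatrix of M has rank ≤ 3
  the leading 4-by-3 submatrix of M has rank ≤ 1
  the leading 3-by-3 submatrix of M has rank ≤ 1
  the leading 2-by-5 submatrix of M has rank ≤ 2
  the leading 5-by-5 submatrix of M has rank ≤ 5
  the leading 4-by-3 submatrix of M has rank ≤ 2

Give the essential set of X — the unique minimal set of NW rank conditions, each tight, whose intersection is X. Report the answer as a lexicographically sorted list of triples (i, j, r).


Rank table r_w(6×6) implied by the 17 constraints:

  i=1: 0  1  1  1  1  1
  i=2: 0  1  1  2  2  2
  i=3: 0  1  1  2  3  3
  i=4: 0  1  1  2  3  4
  i=5: 0  1  2  3  4  5
  i=6: 1  2  3  4  5  6

reading off 1-entries of Δ²R: w = (2, 4, 5, 6, 3, 1).

|D(w)|=8, |Ess(w)|=2:

[(4, 3, 1), (5, 1, 0)]


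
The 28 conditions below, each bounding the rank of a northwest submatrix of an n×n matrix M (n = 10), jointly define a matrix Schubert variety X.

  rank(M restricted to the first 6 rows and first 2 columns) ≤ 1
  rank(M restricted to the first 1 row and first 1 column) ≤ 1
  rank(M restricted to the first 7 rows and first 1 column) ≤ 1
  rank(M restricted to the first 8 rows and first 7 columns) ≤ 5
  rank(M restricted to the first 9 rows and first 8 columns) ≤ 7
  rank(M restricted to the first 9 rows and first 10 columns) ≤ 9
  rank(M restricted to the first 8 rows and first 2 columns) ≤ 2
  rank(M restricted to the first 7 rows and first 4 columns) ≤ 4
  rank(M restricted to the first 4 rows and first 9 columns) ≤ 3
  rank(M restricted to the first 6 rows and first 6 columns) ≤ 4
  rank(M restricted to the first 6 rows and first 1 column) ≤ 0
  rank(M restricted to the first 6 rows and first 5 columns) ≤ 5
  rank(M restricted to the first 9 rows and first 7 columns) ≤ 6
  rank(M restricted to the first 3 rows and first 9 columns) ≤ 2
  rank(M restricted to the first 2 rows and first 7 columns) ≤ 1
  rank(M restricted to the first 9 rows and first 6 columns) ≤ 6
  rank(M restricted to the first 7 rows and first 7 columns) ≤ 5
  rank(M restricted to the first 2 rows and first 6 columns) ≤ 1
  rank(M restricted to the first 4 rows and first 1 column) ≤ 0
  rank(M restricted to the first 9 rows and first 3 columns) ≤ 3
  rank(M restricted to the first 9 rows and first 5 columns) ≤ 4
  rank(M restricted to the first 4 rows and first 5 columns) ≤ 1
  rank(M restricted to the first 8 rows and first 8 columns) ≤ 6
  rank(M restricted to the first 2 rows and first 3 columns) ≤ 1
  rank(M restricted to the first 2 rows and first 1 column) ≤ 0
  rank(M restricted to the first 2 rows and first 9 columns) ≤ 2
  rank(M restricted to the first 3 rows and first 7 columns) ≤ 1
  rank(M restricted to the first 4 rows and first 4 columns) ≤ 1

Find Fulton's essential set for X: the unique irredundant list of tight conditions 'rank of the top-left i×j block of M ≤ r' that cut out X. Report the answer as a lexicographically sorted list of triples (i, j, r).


Recovering R(i,j) via the rank-extension bound from the 28 conditions:

  R[1]: 0 | 1 | 1 | 1 | 1 | 1 | 1 | 1 | 1 | 1
  R[2]: 0 | 1 | 1 | 1 | 1 | 1 | 1 | 2 | 2 | 2
  R[3]: 0 | 1 | 1 | 1 | 1 | 1 | 1 | 2 | 2 | 3
  R[4]: 0 | 1 | 1 | 1 | 1 | 2 | 2 | 3 | 3 | 4
  R[5]: 0 | 1 | 2 | 2 | 2 | 3 | 3 | 4 | 4 | 5
  R[6]: 0 | 1 | 2 | 3 | 3 | 4 | 4 | 5 | 5 | 6
  R[7]: 1 | 2 | 3 | 4 | 4 | 5 | 5 | 6 | 6 | 7
  R[8]: 1 | 2 | 3 | 4 | 4 | 5 | 5 | 6 | 7 | 8
  R[9]: 1 | 2 | 3 | 4 | 4 | 5 | 6 | 7 | 8 | 9
  R[10]: 1 | 2 | 3 | 4 | 5 | 6 | 7 | 8 | 9 | 10

reading off 1-entries of Δ²R: w = (2, 8, 10, 6, 3, 4, 1, 9, 7, 5).

ℓ(w)=23; the 6 essential cells (i,j,r):

[(3, 7, 1), (3, 9, 2), (4, 5, 1), (6, 1, 0), (8, 7, 5), (9, 5, 4)]


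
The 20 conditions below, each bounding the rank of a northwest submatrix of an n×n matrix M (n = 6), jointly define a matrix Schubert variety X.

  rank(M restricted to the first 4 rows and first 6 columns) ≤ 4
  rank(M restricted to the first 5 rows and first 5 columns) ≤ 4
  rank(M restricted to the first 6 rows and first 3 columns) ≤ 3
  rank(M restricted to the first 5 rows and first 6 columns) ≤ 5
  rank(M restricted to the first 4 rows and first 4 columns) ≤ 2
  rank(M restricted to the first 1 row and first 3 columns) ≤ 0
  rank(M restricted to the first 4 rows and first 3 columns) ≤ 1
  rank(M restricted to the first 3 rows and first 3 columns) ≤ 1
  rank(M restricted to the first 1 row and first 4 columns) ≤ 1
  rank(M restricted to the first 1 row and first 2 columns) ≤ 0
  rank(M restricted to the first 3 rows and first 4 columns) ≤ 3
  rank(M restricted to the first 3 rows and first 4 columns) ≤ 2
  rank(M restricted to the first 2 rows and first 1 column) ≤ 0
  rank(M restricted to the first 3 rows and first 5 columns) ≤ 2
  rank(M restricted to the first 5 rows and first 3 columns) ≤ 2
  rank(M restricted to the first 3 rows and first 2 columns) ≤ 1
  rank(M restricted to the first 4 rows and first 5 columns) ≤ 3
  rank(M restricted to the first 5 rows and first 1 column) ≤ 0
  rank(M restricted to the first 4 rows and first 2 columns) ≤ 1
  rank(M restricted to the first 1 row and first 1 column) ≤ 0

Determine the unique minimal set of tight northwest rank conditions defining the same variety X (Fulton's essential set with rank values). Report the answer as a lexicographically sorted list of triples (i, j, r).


Reconstructing r_w from the 20 given conditions:

  R[1]: 0 | 0 | 0 | 1 | 1 | 1
  R[2]: 0 | 1 | 1 | 2 | 2 | 2
  R[3]: 0 | 1 | 1 | 2 | 2 | 3
  R[4]: 0 | 1 | 1 | 2 | 3 | 4
  R[5]: 0 | 1 | 2 | 3 | 4 | 5
  R[6]: 1 | 2 | 3 | 4 | 5 | 6

so w = (4, 2, 6, 5, 3, 1).

Rothe diagram D(w) (10 cells), 4 SE-corners (essential conditions):

[(1, 3, 0), (3, 5, 2), (4, 3, 1), (5, 1, 0)]


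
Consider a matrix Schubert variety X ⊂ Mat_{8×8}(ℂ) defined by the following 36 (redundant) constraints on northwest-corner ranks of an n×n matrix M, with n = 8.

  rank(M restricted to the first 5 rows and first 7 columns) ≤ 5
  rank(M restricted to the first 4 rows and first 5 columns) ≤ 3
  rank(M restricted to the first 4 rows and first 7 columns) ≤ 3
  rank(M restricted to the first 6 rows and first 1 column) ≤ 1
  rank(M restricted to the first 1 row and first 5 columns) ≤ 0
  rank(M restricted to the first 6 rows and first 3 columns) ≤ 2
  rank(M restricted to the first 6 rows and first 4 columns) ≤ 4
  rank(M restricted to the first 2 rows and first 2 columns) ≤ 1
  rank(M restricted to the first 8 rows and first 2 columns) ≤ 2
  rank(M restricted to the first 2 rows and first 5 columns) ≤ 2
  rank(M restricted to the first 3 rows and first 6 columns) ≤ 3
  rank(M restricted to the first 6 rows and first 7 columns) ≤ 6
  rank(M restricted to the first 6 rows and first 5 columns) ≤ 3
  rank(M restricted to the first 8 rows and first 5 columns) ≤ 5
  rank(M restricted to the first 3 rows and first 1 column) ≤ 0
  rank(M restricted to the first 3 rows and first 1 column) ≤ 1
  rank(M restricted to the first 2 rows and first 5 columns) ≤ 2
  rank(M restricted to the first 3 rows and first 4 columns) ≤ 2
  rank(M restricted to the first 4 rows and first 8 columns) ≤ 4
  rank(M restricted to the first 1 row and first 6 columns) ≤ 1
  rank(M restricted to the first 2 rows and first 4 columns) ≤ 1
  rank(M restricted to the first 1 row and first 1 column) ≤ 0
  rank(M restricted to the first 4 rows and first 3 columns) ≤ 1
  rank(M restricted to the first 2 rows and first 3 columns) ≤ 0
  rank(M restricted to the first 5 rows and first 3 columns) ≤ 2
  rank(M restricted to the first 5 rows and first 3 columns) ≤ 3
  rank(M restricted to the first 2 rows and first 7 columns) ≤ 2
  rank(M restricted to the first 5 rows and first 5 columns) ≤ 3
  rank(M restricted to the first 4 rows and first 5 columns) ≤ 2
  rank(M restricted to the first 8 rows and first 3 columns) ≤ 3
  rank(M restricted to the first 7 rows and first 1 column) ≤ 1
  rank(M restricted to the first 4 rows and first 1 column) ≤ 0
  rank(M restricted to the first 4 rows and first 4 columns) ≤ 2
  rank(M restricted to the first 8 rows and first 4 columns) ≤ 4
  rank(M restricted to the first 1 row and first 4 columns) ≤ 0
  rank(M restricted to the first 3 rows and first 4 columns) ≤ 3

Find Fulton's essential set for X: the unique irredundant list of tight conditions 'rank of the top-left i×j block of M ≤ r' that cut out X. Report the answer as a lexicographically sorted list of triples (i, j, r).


Rank table r_w(8×8) implied by the 36 constraints:

  0 0 0 0 0 1 1 1
  0 0 0 1 1 2 2 2
  0 1 1 2 2 3 3 3
  0 1 1 2 2 3 3 4
  1 2 2 3 3 4 4 5
  1 2 2 3 3 4 5 6
  1 2 3 4 4 5 6 7
  1 2 3 4 5 6 7 8

giving w = (6, 4, 2, 8, 1, 7, 3, 5) via Δ²R.

|D(w)|=15, |Ess(w)|=8:

[(1, 5, 0), (2, 3, 0), (4, 1, 0), (4, 3, 1), (4, 5, 2), (4, 7, 3), (6, 3, 2), (6, 5, 3)]


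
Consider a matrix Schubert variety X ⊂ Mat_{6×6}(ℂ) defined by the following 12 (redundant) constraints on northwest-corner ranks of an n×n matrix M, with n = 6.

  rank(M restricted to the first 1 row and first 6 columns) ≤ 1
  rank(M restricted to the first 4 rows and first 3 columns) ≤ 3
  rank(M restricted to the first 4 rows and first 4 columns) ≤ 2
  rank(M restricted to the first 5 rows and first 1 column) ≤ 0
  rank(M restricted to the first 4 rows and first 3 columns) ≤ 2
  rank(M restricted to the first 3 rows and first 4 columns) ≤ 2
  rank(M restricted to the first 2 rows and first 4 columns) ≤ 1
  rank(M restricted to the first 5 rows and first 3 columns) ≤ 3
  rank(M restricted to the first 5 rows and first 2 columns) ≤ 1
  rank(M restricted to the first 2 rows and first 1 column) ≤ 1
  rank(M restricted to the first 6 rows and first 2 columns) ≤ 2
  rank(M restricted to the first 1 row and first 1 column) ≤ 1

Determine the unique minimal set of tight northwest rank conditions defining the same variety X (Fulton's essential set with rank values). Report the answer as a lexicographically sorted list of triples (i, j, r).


Recovering R(i,j) via the rank-extension bound from the 12 conditions:

  row 1: 0 | 1 | 1 | 1 | 1 | 1
  row 2: 0 | 1 | 1 | 1 | 2 | 2
  row 3: 0 | 1 | 2 | 2 | 3 | 3
  row 4: 0 | 1 | 2 | 2 | 3 | 4
  row 5: 0 | 1 | 2 | 3 | 4 | 5
  row 6: 1 | 2 | 3 | 4 | 5 | 6

so w = (2, 5, 3, 6, 4, 1).

ℓ(w)=8; the 3 essential cells (i,j,r):

[(2, 4, 1), (4, 4, 2), (5, 1, 0)]


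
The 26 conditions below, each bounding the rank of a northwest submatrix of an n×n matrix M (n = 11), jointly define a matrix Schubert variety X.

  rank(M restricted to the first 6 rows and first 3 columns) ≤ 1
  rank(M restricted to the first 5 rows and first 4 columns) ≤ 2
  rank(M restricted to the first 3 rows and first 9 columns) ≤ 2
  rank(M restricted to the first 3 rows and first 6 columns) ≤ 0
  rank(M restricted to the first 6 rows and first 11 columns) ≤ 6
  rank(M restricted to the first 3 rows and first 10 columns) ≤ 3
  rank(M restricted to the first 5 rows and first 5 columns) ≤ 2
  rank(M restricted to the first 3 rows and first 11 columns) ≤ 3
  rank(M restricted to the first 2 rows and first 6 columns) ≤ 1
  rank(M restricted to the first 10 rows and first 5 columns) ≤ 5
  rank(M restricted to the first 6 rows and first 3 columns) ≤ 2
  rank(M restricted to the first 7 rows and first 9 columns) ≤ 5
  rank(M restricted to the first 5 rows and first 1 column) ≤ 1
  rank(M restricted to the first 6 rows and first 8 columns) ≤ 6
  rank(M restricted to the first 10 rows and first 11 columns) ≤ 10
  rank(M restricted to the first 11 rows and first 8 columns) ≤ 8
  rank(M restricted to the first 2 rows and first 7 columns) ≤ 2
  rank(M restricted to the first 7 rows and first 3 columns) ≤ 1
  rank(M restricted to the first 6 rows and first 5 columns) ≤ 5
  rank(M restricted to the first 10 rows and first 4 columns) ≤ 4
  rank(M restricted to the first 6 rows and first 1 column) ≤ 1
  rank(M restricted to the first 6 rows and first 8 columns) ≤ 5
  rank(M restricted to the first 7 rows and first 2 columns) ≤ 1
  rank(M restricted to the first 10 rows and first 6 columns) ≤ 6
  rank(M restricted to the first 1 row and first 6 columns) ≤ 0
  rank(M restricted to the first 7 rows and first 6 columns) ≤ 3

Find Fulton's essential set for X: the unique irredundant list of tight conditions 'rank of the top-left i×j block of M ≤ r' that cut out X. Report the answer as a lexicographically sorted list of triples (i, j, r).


Propagating the 26 rank bounds to every northwest block:

  R[1]: 0 0 0 0 0 0 1 1 1 1 1
  R[2]: 0 0 0 0 0 0 1 2 2 2 2
  R[3]: 0 0 0 0 0 0 1 2 2 3 3
  R[4]: 1 1 1 1 1 1 2 3 3 4 4
  R[5]: 1 1 1 2 2 2 3 4 4 5 5
  R[6]: 1 1 1 2 3 3 4 5 5 6 6
  R[7]: 1 1 1 2 3 3 4 5 5 6 7
  R[8]: 1 2 2 3 4 4 5 6 6 7 8
  R[9]: 1 2 3 4 5 5 6 7 7 8 9
  R[10]: 1 2 3 4 5 6 7 8 8 9 10
  R[11]: 1 2 3 4 5 6 7 8 9 10 11

hence w(1..11) = (7, 8, 10, 1, 4, 5, 11, 2, 3, 6, 9).

5 SE-corners of the 27-cell Rothe diagram give Ess(w):

[(3, 6, 0), (3, 9, 2), (7, 3, 1), (7, 6, 3), (7, 9, 5)]
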